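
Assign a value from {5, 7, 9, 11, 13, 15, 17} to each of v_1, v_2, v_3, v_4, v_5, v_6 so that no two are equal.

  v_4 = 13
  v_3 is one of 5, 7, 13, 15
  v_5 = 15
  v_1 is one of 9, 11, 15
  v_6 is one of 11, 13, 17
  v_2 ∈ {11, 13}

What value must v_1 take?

9

v_4 must be 13 (only option left). Strike 13 from v_2, v_3, v_6.
v_5 must be 15 (only option left). Eliminate 15 elsewhere: v_1, v_3.
That leaves v_2 = 11. Eliminate 11 elsewhere: v_1, v_6.
So v_1 = 9.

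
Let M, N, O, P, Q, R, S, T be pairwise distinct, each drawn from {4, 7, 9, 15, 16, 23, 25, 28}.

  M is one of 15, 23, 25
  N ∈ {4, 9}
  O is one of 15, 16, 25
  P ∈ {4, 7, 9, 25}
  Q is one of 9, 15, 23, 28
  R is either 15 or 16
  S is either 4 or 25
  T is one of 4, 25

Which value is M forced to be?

23

The 8 variables draw from only 8 values {4, 7, 9, 15, 16, 23, 25, 28}, so each is used; only P can be 7, hence P = 7.
The 7 still-open variables together cover exactly {4, 9, 15, 16, 23, 25, 28} — 7 values for 7 variables — and 28 appears only in Q's list, so Q = 28.
The 6 still-open variables together cover exactly {4, 9, 15, 16, 23, 25} — 6 values for 6 variables — and 9 appears only in N's list, so N = 9.
The 5 still-open variables together cover exactly {4, 15, 16, 23, 25} — 5 values for 5 variables — and 23 appears only in M's list, so M = 23.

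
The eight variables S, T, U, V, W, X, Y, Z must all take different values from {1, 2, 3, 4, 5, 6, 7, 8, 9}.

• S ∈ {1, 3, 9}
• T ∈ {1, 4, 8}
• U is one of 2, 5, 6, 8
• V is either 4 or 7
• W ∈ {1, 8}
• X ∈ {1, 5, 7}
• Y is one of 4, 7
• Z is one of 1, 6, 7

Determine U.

2

V and Y share exactly the 2 values {4, 7}; by pigeonhole those values go to them, so strike 4, 7 from T, X, Z.
The 2 variables T and W are confined to {1, 8}, which locks those values in; drop them from S, U, X, Z.
X has just one choice, so X = 5. So U can't be 5.
That leaves Z = 6. So U can't be 6.
So U = 2.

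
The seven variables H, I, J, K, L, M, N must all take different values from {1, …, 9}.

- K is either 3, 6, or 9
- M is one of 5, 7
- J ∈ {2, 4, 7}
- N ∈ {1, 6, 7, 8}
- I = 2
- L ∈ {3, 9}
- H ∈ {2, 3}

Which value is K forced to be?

I's domain is down to {2}, so I = 2. So H, J can't be 2.
H must be 3 (only option left). Strike 3 from K, L.
That leaves L = 9. So K can't be 9.
So K = 6.

6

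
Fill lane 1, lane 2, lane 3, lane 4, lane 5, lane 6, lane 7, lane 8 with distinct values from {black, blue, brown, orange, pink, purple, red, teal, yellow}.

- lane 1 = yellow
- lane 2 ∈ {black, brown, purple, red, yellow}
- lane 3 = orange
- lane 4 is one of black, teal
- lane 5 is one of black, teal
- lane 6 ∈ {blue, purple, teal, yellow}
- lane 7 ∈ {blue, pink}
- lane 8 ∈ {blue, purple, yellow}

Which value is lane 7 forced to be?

pink

lane 1 has just one choice, so lane 1 = yellow. Remove yellow from lane 2, lane 6, lane 8.
lane 3 must be orange (only option left).
lane 4 and lane 5 share exactly the 2 values {black, teal}; by pigeonhole those values go to them, so strike black, teal from lane 2, lane 6.
lane 6 and lane 8 between them cover only {blue, purple} — a naked pair. Remove those values from lane 2, lane 7.
So lane 7 = pink.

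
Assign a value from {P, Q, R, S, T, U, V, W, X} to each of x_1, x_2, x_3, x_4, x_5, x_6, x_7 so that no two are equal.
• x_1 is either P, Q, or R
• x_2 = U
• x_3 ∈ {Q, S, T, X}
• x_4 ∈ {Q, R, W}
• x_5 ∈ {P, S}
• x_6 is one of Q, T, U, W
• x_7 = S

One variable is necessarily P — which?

x_5

x_2 has just one choice, so x_2 = U. So x_6 can't be U.
x_7's domain is down to {S}, so x_7 = S. Strike S from x_3, x_5.
So P goes to x_5.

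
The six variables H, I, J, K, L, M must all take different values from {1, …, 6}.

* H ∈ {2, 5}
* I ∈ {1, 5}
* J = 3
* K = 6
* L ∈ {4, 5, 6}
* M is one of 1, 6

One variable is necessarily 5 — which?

J has just one choice, so J = 3.
K must be 6 (only option left). Remove 6 from L, M.
That leaves M = 1. Strike 1 from I.
So 5 goes to I.

I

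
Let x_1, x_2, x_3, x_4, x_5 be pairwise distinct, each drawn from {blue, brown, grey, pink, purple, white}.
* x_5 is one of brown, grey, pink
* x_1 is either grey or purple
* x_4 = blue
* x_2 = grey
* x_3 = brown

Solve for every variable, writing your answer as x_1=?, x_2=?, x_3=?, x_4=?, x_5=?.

x_2 must be grey (only option left). Eliminate grey elsewhere: x_1, x_5.
x_3 must be brown (only option left). Remove brown from x_5.
That leaves x_4 = blue.
x_5's domain is down to {pink}, so x_5 = pink.
x_1 must be purple (only option left).

x_1=purple, x_2=grey, x_3=brown, x_4=blue, x_5=pink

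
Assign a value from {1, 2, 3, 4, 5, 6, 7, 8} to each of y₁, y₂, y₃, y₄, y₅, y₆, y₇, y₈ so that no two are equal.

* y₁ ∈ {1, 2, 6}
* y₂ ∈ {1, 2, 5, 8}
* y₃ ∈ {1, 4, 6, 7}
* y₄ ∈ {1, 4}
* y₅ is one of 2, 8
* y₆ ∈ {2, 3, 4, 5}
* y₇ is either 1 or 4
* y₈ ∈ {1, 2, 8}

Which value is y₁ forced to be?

6

Among the 8 variables, 3 fits only y₆ (and all 8 values in {1, 2, 3, 4, 5, 6, 7, 8} must be used), so y₆ = 3.
The 7 still-open variables together cover exactly {1, 2, 4, 5, 6, 7, 8} — 7 values for 7 variables — and 5 appears only in y₂'s list, so y₂ = 5.
The 6 still-open variables together cover exactly {1, 2, 4, 6, 7, 8} — 6 values for 6 variables — and 7 appears only in y₃'s list, so y₃ = 7.
Among the 5 still-open variables, 6 fits only y₁ (and all 5 values in {1, 2, 4, 6, 8} must be used), so y₁ = 6.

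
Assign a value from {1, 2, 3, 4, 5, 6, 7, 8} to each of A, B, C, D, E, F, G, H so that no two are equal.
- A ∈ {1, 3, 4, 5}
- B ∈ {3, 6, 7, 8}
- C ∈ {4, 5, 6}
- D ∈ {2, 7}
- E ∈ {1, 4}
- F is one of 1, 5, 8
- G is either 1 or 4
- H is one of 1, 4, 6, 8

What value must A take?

The 8 variables together cover exactly {1, 2, 3, 4, 5, 6, 7, 8} — 8 values for 8 variables — and 2 appears only in D's list, so D = 2.
The 7 still-open variables together cover exactly {1, 3, 4, 5, 6, 7, 8} — 7 values for 7 variables — and 7 appears only in B's list, so B = 7.
The 6 still-open variables draw from only 6 values {1, 3, 4, 5, 6, 8}, so each is used; only A can be 3, hence A = 3.

3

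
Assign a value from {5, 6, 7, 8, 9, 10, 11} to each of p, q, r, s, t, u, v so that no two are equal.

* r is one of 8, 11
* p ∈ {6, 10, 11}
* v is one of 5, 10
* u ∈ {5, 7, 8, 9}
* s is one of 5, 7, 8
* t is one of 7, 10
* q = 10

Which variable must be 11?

r

q has just one choice, so q = 10. Remove 10 from p, t, v.
That leaves t = 7. So s, u can't be 7.
v's domain is down to {5}, so v = 5. So s, u can't be 5.
s must be 8 (only option left). Strike 8 from r, u.
So 11 goes to r.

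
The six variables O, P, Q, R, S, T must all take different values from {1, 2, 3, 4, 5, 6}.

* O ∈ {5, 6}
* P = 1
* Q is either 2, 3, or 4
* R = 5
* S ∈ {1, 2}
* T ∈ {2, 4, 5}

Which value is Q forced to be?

P has just one choice, so P = 1. Eliminate 1 elsewhere: S.
R's domain is down to {5}, so R = 5. Strike 5 from O, T.
S's domain is down to {2}, so S = 2. Strike 2 from Q, T.
T's domain is down to {4}, so T = 4. So Q can't be 4.
So Q = 3.

3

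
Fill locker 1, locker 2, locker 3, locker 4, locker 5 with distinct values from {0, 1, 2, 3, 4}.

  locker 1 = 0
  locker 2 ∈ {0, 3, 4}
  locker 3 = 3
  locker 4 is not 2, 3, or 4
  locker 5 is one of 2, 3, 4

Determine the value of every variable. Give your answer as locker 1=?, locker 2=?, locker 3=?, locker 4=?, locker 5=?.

locker 1 must be 0 (only option left). So locker 2, locker 4 can't be 0.
locker 3 has just one choice, so locker 3 = 3. Remove 3 from locker 2, locker 5.
locker 4 has just one choice, so locker 4 = 1.
locker 2's domain is down to {4}, so locker 2 = 4. Eliminate 4 elsewhere: locker 5.
locker 5 must be 2 (only option left).

locker 1=0, locker 2=4, locker 3=3, locker 4=1, locker 5=2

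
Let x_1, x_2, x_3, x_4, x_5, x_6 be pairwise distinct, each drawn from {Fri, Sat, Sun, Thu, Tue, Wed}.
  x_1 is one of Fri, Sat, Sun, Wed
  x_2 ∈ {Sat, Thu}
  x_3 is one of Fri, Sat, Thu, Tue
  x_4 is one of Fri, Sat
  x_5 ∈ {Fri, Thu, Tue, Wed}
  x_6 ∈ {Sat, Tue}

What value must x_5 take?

Wed

The 6 variables together cover exactly {Fri, Sat, Sun, Thu, Tue, Wed} — 6 values for 6 variables — and Sun appears only in x_1's list, so x_1 = Sun.
Among the 5 still-open variables, Wed fits only x_5 (and all 5 values in {Fri, Sat, Thu, Tue, Wed} must be used), so x_5 = Wed.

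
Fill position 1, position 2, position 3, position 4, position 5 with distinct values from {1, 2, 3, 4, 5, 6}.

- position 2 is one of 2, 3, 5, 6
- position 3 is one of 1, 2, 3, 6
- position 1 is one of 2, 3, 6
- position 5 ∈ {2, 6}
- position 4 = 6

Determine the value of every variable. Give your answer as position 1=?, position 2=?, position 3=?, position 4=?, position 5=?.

position 1=3, position 2=5, position 3=1, position 4=6, position 5=2

position 4's domain is down to {6}, so position 4 = 6. Remove 6 from position 1, position 2, position 3, position 5.
That leaves position 5 = 2. Eliminate 2 elsewhere: position 1, position 2, position 3.
position 1's domain is down to {3}, so position 1 = 3. Eliminate 3 elsewhere: position 2, position 3.
position 2 must be 5 (only option left).
position 3 must be 1 (only option left).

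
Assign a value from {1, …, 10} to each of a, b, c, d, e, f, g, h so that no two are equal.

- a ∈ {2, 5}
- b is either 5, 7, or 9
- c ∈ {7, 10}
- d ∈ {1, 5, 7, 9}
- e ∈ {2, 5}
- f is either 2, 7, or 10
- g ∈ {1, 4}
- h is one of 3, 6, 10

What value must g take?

a and e between them cover only {2, 5} — a naked pair. Remove those values from b, d, f.
The 2 variables c and f are confined to {7, 10}, which locks those values in; drop them from b, d, h.
b's domain is down to {9}, so b = 9. Eliminate 9 elsewhere: d.
d's domain is down to {1}, so d = 1. Strike 1 from g.
So g = 4.

4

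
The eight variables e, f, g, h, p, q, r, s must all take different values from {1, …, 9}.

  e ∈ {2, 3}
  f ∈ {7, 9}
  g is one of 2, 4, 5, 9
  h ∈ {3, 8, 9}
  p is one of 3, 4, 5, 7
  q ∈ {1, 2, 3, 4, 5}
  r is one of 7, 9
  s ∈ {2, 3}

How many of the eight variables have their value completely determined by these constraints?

Among the 8 variables, 1 fits only q (and all 8 values in {1, 2, 3, 4, 5, 7, 8, 9} must be used), so q = 1.
The 7 still-open variables together cover exactly {2, 3, 4, 5, 7, 8, 9} — 7 values for 7 variables — and 8 appears only in h's list, so h = 8.
The 2 variables e and s are confined to {2, 3}, which locks those values in; drop them from g, p.
f and r share exactly the 2 values {7, 9}; by pigeonhole those values go to them, so strike 7, 9 from g, p.
Determined: h=8, q=1. The other variables each still have more than one consistent value. That makes 2.

2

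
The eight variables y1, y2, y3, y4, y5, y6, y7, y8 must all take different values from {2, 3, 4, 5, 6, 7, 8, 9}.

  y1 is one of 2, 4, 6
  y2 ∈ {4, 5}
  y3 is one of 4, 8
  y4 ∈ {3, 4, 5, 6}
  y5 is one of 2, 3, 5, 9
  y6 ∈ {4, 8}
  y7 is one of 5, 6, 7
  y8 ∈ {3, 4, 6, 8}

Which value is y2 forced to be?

5

Among the 8 variables, 7 fits only y7 (and all 8 values in {2, 3, 4, 5, 6, 7, 8, 9} must be used), so y7 = 7.
The 7 still-open variables together cover exactly {2, 3, 4, 5, 6, 8, 9} — 7 values for 7 variables — and 9 appears only in y5's list, so y5 = 9.
Among the 6 still-open variables, 2 fits only y1 (and all 6 values in {2, 3, 4, 5, 6, 8} must be used), so y1 = 2.
y3 and y6 between them cover only {4, 8} — a naked pair. Remove those values from y2, y4, y8.
So y2 = 5.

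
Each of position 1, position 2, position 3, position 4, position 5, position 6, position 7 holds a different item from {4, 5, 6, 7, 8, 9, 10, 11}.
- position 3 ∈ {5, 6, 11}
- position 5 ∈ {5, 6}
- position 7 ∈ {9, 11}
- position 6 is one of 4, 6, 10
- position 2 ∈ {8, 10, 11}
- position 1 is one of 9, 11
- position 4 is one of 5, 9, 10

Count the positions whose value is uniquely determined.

3

Among the 7 variables, 4 fits only position 6 (and all 7 values in {4, 5, 6, 8, 9, 10, 11} must be used), so position 6 = 4.
The 6 still-open variables draw from only 6 values {5, 6, 8, 9, 10, 11}, so each is used; only position 2 can be 8, hence position 2 = 8.
The 5 still-open variables together cover exactly {5, 6, 9, 10, 11} — 5 values for 5 variables — and 10 appears only in position 4's list, so position 4 = 10.
position 1 and position 7 between them cover only {9, 11} — a naked pair. Remove those values from position 3.
Determined: position 2=8, position 4=10, position 6=4. The other positions each still have more than one consistent value. That makes 3.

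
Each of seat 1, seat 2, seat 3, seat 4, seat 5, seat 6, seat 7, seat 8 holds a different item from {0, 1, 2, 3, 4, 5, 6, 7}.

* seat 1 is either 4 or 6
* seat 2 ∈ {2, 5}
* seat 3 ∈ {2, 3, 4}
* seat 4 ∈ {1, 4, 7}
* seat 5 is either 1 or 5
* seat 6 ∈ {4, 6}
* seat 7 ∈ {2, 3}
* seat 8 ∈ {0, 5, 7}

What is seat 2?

The 8 variables draw from only 8 values {0, 1, 2, 3, 4, 5, 6, 7}, so each is used; only seat 8 can be 0, hence seat 8 = 0.
Among the 7 still-open variables, 7 fits only seat 4 (and all 7 values in {1, 2, 3, 4, 5, 6, 7} must be used), so seat 4 = 7.
The 6 still-open variables together cover exactly {1, 2, 3, 4, 5, 6} — 6 values for 6 variables — and 1 appears only in seat 5's list, so seat 5 = 1.
Among the 5 still-open variables, 5 fits only seat 2 (and all 5 values in {2, 3, 4, 5, 6} must be used), so seat 2 = 5.

5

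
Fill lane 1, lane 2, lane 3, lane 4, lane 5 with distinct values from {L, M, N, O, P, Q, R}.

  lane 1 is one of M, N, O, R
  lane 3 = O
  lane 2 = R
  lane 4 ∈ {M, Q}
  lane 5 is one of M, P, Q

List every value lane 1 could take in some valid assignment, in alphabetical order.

lane 2's domain is down to {R}, so lane 2 = R. Strike R from lane 1.
lane 3's domain is down to {O}, so lane 3 = O. Strike O from lane 1.
No further eliminations apply; lane 1 can still be any of M, N.

M, N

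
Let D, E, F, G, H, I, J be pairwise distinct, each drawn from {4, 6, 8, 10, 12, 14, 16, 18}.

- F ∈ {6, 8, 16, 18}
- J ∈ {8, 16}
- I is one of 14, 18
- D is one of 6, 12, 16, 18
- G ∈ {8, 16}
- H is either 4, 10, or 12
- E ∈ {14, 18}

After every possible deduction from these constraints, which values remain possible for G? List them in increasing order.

The 2 variables E and I are confined to {14, 18}, which locks those values in; drop them from D, F.
G and J between them cover only {8, 16} — a naked pair. Remove those values from D, F.
F's domain is down to {6}, so F = 6. Remove 6 from D.
D has just one choice, so D = 12. So H can't be 12.
No further eliminations apply; G can still be any of 8, 16.

8, 16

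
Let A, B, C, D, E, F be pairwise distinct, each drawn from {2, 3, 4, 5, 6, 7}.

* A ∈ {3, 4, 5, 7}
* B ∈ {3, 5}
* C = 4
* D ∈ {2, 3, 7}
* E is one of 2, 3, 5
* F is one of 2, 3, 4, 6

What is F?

C's domain is down to {4}, so C = 4. So A, F can't be 4.
Among the 5 still-open variables, 6 fits only F (and all 5 values in {2, 3, 5, 6, 7} must be used), so F = 6.

6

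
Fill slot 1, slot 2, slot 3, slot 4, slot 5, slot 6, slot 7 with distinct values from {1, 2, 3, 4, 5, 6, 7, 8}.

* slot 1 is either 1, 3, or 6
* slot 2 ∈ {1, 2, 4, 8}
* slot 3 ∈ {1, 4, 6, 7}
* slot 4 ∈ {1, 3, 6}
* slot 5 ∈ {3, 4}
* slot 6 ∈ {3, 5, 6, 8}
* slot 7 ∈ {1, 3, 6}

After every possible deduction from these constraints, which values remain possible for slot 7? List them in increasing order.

slot 1, slot 4, slot 7 share exactly the 3 values {1, 3, 6}; by pigeonhole those values go to them, so strike 1, 3, 6 from slot 2, slot 3, slot 5, slot 6.
slot 5 has just one choice, so slot 5 = 4. So slot 2, slot 3 can't be 4.
slot 3's domain is down to {7}, so slot 3 = 7.
No further eliminations apply; slot 7 can still be any of 1, 3, 6.

1, 3, 6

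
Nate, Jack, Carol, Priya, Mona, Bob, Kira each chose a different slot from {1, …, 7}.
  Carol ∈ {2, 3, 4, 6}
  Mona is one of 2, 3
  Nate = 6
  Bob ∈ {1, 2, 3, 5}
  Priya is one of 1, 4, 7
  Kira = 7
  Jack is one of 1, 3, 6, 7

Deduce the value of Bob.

Nate must be 6 (only option left). So Jack, Carol can't be 6.
That leaves Kira = 7. Remove 7 from Jack, Priya.
The 5 still-open variables together cover exactly {1, 2, 3, 4, 5} — 5 values for 5 variables — and 5 appears only in Bob's list, so Bob = 5.

5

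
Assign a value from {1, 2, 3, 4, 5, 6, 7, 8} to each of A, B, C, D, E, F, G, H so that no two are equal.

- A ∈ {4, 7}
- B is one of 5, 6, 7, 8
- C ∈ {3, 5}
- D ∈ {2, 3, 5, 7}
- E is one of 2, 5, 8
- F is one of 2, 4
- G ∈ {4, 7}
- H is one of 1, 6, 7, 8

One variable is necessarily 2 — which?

Among the 8 variables, 1 fits only H (and all 8 values in {1, 2, 3, 4, 5, 6, 7, 8} must be used), so H = 1.
The 7 still-open variables together cover exactly {2, 3, 4, 5, 6, 7, 8} — 7 values for 7 variables — and 6 appears only in B's list, so B = 6.
The 6 still-open variables draw from only 6 values {2, 3, 4, 5, 7, 8}, so each is used; only E can be 8, hence E = 8.
A and G share exactly the 2 values {4, 7}; by pigeonhole those values go to them, so strike 4, 7 from D, F.

F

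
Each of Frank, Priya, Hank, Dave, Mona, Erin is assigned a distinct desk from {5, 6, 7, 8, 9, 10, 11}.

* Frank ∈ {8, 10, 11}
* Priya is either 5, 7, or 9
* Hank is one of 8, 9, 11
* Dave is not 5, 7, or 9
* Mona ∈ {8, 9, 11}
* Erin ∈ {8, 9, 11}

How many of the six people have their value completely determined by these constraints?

Hank, Mona, Erin between them cover only {8, 9, 11} — a naked triple. Remove those values from Frank, Priya, Dave.
Frank's domain is down to {10}, so Frank = 10. Strike 10 from Dave.
Dave must be 6 (only option left).
Determined: Frank=10, Dave=6. The other people each still have more than one consistent value. That makes 2.

2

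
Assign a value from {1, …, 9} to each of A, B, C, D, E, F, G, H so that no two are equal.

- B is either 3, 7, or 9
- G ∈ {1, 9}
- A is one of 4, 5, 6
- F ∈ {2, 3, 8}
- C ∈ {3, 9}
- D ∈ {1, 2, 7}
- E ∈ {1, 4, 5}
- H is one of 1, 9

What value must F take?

8

The 2 variables G and H are confined to {1, 9}, which locks those values in; drop them from B, C, D, E.
C has just one choice, so C = 3. Remove 3 from B, F.
B has just one choice, so B = 7. So D can't be 7.
That leaves D = 2. Remove 2 from F.
So F = 8.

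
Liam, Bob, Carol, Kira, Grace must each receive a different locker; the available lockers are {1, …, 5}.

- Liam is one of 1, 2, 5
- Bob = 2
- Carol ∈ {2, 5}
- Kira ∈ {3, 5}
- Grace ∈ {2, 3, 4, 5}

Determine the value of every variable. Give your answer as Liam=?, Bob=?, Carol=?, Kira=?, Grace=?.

Bob must be 2 (only option left). Remove 2 from Liam, Carol, Grace.
Carol has just one choice, so Carol = 5. Strike 5 from Liam, Kira, Grace.
Kira must be 3 (only option left). Strike 3 from Grace.
Grace's domain is down to {4}, so Grace = 4.
That leaves Liam = 1.

Liam=1, Bob=2, Carol=5, Kira=3, Grace=4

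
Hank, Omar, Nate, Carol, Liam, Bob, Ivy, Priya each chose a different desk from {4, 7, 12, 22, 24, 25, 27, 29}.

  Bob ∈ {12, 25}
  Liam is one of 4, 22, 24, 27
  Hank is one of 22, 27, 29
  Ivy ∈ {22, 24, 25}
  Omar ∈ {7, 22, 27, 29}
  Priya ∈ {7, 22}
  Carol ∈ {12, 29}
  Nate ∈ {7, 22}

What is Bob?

25

The 8 variables draw from only 8 values {4, 7, 12, 22, 24, 25, 27, 29}, so each is used; only Liam can be 4, hence Liam = 4.
Among the 7 still-open variables, 24 fits only Ivy (and all 7 values in {7, 12, 22, 24, 25, 27, 29} must be used), so Ivy = 24.
The 6 still-open variables draw from only 6 values {7, 12, 22, 25, 27, 29}, so each is used; only Bob can be 25, hence Bob = 25.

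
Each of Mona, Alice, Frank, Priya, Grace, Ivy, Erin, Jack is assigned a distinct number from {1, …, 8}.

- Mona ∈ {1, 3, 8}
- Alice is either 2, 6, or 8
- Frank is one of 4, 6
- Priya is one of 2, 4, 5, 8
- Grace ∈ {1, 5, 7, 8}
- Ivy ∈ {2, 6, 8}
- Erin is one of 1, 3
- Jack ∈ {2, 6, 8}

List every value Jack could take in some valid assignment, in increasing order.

2, 6, 8

The 8 variables together cover exactly {1, 2, 3, 4, 5, 6, 7, 8} — 8 values for 8 variables — and 7 appears only in Grace's list, so Grace = 7.
Among the 7 still-open variables, 5 fits only Priya (and all 7 values in {1, 2, 3, 4, 5, 6, 8} must be used), so Priya = 5.
The 6 still-open variables together cover exactly {1, 2, 3, 4, 6, 8} — 6 values for 6 variables — and 4 appears only in Frank's list, so Frank = 4.
Alice, Ivy, Jack share exactly the 3 values {2, 6, 8}; by pigeonhole those values go to them, so strike 2, 6, 8 from Mona.
No further eliminations apply; Jack can still be any of 2, 6, 8.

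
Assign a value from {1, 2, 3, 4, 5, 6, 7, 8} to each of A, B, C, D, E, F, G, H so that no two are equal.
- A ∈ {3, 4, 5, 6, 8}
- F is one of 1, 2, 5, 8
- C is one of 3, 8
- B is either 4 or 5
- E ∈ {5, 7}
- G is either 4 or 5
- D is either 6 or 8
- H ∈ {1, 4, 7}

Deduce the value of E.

Among the 8 variables, 2 fits only F (and all 8 values in {1, 2, 3, 4, 5, 6, 7, 8} must be used), so F = 2.
Among the 7 still-open variables, 1 fits only H (and all 7 values in {1, 3, 4, 5, 6, 7, 8} must be used), so H = 1.
Among the 6 still-open variables, 7 fits only E (and all 6 values in {3, 4, 5, 6, 7, 8} must be used), so E = 7.

7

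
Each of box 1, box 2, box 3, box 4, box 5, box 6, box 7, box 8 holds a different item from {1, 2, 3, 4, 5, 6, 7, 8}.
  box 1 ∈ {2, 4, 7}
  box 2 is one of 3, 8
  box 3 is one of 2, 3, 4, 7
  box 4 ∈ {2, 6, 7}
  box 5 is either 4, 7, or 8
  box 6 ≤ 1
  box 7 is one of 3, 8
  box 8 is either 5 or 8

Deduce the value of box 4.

6

box 6's domain is down to {1}, so box 6 = 1.
The 7 still-open variables draw from only 7 values {2, 3, 4, 5, 6, 7, 8}, so each is used; only box 8 can be 5, hence box 8 = 5.
Among the 6 still-open variables, 6 fits only box 4 (and all 6 values in {2, 3, 4, 6, 7, 8} must be used), so box 4 = 6.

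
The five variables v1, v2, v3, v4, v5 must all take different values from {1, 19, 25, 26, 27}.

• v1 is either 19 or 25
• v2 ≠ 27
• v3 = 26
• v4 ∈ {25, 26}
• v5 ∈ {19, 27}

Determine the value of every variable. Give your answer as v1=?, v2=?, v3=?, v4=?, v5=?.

v3's domain is down to {26}, so v3 = 26. So v2, v4 can't be 26.
That leaves v4 = 25. Eliminate 25 elsewhere: v1, v2.
v1's domain is down to {19}, so v1 = 19. Eliminate 19 elsewhere: v2, v5.
v2's domain is down to {1}, so v2 = 1.
That leaves v5 = 27.

v1=19, v2=1, v3=26, v4=25, v5=27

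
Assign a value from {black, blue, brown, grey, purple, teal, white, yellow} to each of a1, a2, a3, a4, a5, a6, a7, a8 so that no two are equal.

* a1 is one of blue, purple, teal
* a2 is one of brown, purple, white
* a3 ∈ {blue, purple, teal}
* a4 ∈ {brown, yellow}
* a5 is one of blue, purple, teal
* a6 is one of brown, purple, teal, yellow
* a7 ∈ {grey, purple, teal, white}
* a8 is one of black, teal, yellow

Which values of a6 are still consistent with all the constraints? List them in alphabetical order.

The 8 variables together cover exactly {black, blue, brown, grey, purple, teal, white, yellow} — 8 values for 8 variables — and black appears only in a8's list, so a8 = black.
The 7 still-open variables draw from only 7 values {blue, brown, grey, purple, teal, white, yellow}, so each is used; only a7 can be grey, hence a7 = grey.
The 6 still-open variables draw from only 6 values {blue, brown, purple, teal, white, yellow}, so each is used; only a2 can be white, hence a2 = white.
The 3 variables a1, a3, a5 are confined to {blue, purple, teal}, which locks those values in; drop them from a6.
No further eliminations apply; a6 can still be any of brown, yellow.

brown, yellow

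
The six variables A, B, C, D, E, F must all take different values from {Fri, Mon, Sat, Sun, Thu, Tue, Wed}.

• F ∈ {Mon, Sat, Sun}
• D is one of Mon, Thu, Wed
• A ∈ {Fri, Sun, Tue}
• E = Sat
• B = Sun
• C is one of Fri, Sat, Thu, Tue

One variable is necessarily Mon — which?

F

B has just one choice, so B = Sun. Eliminate Sun elsewhere: A, F.
E has just one choice, so E = Sat. Strike Sat from C, F.
So Mon goes to F.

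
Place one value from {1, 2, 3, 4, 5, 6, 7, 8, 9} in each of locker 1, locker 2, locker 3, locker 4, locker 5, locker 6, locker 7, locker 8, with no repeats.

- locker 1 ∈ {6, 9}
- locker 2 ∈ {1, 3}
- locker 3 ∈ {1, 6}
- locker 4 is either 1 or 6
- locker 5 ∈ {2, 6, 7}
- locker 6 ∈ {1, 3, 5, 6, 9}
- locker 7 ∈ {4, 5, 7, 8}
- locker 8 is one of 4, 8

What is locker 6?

5

The 2 variables locker 3 and locker 4 are confined to {1, 6}, which locks those values in; drop them from locker 1, locker 2, locker 5, locker 6.
locker 1 has just one choice, so locker 1 = 9. Remove 9 from locker 6.
locker 2's domain is down to {3}, so locker 2 = 3. Eliminate 3 elsewhere: locker 6.
So locker 6 = 5.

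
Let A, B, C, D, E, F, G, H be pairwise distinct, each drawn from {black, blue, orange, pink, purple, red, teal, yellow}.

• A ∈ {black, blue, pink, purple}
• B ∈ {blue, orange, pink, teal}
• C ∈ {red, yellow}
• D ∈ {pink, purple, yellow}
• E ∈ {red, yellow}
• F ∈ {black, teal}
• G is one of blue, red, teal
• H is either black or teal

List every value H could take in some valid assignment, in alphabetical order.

The 8 variables draw from only 8 values {black, blue, orange, pink, purple, red, teal, yellow}, so each is used; only B can be orange, hence B = orange.
C and E between them cover only {red, yellow} — a naked pair. Remove those values from D, G.
F and H between them cover only {black, teal} — a naked pair. Remove those values from A, G.
G has just one choice, so G = blue. Remove blue from A.
No further eliminations apply; H can still be any of black, teal.

black, teal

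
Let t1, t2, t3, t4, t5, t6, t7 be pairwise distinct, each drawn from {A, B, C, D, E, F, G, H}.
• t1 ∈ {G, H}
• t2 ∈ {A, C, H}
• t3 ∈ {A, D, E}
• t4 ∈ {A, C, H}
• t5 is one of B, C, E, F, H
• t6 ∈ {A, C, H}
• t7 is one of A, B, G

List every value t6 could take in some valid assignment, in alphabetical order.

The 3 variables t2, t4, t6 are confined to {A, C, H}, which locks those values in; drop them from t1, t3, t5, t7.
That leaves t1 = G. Strike G from t7.
t7 has just one choice, so t7 = B. Eliminate B elsewhere: t5.
No further eliminations apply; t6 can still be any of A, C, H.

A, C, H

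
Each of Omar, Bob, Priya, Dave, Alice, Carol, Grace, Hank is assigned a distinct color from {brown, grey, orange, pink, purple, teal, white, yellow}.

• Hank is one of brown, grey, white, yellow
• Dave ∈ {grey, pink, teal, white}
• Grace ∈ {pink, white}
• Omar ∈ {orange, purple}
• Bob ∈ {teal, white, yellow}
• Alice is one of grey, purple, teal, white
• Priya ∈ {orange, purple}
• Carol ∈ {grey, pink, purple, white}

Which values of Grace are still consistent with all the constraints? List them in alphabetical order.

The 8 variables together cover exactly {brown, grey, orange, pink, purple, teal, white, yellow} — 8 values for 8 variables — and brown appears only in Hank's list, so Hank = brown.
The 7 still-open variables together cover exactly {grey, orange, pink, purple, teal, white, yellow} — 7 values for 7 variables — and yellow appears only in Bob's list, so Bob = yellow.
Omar and Priya between them cover only {orange, purple} — a naked pair. Remove those values from Alice, Carol.
No further eliminations apply; Grace can still be any of pink, white.

pink, white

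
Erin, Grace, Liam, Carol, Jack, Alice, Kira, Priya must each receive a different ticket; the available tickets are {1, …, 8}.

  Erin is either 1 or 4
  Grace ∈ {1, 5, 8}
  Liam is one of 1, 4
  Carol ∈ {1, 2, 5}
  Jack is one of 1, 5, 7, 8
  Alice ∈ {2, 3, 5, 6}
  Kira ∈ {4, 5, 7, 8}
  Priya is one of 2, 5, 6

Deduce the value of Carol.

2

Among the 8 variables, 3 fits only Alice (and all 8 values in {1, 2, 3, 4, 5, 6, 7, 8} must be used), so Alice = 3.
Among the 7 still-open variables, 6 fits only Priya (and all 7 values in {1, 2, 4, 5, 6, 7, 8} must be used), so Priya = 6.
The 6 still-open variables together cover exactly {1, 2, 4, 5, 7, 8} — 6 values for 6 variables — and 2 appears only in Carol's list, so Carol = 2.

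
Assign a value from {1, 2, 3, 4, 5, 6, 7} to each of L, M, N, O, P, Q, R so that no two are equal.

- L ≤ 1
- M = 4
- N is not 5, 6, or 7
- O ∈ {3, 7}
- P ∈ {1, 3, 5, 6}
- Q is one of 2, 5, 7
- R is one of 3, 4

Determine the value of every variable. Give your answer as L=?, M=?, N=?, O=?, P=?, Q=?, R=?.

L=1, M=4, N=2, O=7, P=6, Q=5, R=3

L must be 1 (only option left). Remove 1 from N, P.
That leaves M = 4. So N, R can't be 4.
R must be 3 (only option left). Strike 3 from N, O, P.
N's domain is down to {2}, so N = 2. So Q can't be 2.
O has just one choice, so O = 7. Strike 7 from Q.
Q's domain is down to {5}, so Q = 5. Strike 5 from P.
P must be 6 (only option left).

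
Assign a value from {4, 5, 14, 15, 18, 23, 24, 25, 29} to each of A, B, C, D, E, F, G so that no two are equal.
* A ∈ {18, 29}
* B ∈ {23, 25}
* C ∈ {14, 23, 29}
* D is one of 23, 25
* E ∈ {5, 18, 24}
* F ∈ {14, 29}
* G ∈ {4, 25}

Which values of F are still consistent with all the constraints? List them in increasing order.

14, 29

B and D share exactly the 2 values {23, 25}; by pigeonhole those values go to them, so strike 23, 25 from C, G.
G must be 4 (only option left).
The 2 variables C and F are confined to {14, 29}, which locks those values in; drop them from A.
A's domain is down to {18}, so A = 18. Remove 18 from E.
No further eliminations apply; F can still be any of 14, 29.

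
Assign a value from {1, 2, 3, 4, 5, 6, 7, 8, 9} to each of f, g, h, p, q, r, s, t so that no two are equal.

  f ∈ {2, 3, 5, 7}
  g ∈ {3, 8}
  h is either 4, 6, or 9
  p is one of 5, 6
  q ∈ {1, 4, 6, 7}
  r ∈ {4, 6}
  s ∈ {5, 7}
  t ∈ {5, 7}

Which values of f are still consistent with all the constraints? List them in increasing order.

The 2 variables s and t are confined to {5, 7}, which locks those values in; drop them from f, p, q.
That leaves p = 6. Strike 6 from h, q, r.
That leaves r = 4. Remove 4 from h, q.
That leaves h = 9.
q must be 1 (only option left).
No further eliminations apply; f can still be any of 2, 3.

2, 3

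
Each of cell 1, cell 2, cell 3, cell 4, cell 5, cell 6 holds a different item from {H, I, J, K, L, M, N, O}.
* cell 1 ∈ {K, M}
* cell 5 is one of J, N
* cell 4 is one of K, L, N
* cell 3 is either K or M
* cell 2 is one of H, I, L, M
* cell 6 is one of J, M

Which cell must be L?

cell 4

The 2 variables cell 1 and cell 3 are confined to {K, M}, which locks those values in; drop them from cell 2, cell 4, cell 6.
cell 6's domain is down to {J}, so cell 6 = J. Eliminate J elsewhere: cell 5.
cell 5 has just one choice, so cell 5 = N. Remove N from cell 4.
So L goes to cell 4.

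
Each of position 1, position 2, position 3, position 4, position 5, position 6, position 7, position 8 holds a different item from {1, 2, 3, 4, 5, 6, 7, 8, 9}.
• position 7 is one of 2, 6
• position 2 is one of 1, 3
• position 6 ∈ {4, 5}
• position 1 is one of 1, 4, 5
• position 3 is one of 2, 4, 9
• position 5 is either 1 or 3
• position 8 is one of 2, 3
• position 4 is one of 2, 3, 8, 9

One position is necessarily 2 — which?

Among the 8 variables, 6 fits only position 7 (and all 8 values in {1, 2, 3, 4, 5, 6, 8, 9} must be used), so position 7 = 6.
The 7 still-open variables together cover exactly {1, 2, 3, 4, 5, 8, 9} — 7 values for 7 variables — and 8 appears only in position 4's list, so position 4 = 8.
The 6 still-open variables draw from only 6 values {1, 2, 3, 4, 5, 9}, so each is used; only position 3 can be 9, hence position 3 = 9.
Among the 5 still-open variables, 2 fits only position 8 (and all 5 values in {1, 2, 3, 4, 5} must be used), so position 8 = 2.

position 8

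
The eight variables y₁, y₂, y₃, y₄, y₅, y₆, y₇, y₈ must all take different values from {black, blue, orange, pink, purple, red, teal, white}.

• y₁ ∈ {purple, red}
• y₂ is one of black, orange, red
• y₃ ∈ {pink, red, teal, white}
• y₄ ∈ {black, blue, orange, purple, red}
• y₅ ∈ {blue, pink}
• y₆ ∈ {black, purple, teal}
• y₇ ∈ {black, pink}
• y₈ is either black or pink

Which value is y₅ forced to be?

The 8 variables draw from only 8 values {black, blue, orange, pink, purple, red, teal, white}, so each is used; only y₃ can be white, hence y₃ = white.
Among the 7 still-open variables, teal fits only y₆ (and all 7 values in {black, blue, orange, pink, purple, red, teal} must be used), so y₆ = teal.
The 2 variables y₇ and y₈ are confined to {black, pink}, which locks those values in; drop them from y₂, y₄, y₅.
So y₅ = blue.

blue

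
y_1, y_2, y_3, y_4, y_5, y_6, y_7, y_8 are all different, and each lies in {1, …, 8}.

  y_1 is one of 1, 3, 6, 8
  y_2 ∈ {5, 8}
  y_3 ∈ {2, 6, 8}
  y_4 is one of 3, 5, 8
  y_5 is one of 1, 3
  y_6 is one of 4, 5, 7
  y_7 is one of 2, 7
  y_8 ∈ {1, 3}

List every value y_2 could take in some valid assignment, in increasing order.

5, 8

Among the 8 variables, 4 fits only y_6 (and all 8 values in {1, 2, 3, 4, 5, 6, 7, 8} must be used), so y_6 = 4.
The 7 still-open variables together cover exactly {1, 2, 3, 5, 6, 7, 8} — 7 values for 7 variables — and 7 appears only in y_7's list, so y_7 = 7.
The 6 still-open variables together cover exactly {1, 2, 3, 5, 6, 8} — 6 values for 6 variables — and 2 appears only in y_3's list, so y_3 = 2.
Among the 5 still-open variables, 6 fits only y_1 (and all 5 values in {1, 3, 5, 6, 8} must be used), so y_1 = 6.
y_5 and y_8 between them cover only {1, 3} — a naked pair. Remove those values from y_4.
No further eliminations apply; y_2 can still be any of 5, 8.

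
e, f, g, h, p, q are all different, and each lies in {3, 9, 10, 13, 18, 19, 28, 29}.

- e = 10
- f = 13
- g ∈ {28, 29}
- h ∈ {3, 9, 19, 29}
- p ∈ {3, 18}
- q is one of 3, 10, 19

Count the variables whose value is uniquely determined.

2

e has just one choice, so e = 10. Eliminate 10 elsewhere: q.
f must be 13 (only option left).
Determined: e=10, f=13. The other variables each still have more than one consistent value. That makes 2.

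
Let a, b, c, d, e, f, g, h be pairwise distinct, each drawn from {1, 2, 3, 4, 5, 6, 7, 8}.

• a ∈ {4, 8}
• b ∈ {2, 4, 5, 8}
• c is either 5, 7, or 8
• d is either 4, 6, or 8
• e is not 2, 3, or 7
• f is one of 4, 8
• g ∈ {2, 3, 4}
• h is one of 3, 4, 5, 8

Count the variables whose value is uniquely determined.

3

Among the 8 variables, 1 fits only e (and all 8 values in {1, 2, 3, 4, 5, 6, 7, 8} must be used), so e = 1.
Among the 7 still-open variables, 6 fits only d (and all 7 values in {2, 3, 4, 5, 6, 7, 8} must be used), so d = 6.
The 6 still-open variables together cover exactly {2, 3, 4, 5, 7, 8} — 6 values for 6 variables — and 7 appears only in c's list, so c = 7.
a and f between them cover only {4, 8} — a naked pair. Remove those values from b, g, h.
Determined: c=7, d=6, e=1. The other variables each still have more than one consistent value. That makes 3.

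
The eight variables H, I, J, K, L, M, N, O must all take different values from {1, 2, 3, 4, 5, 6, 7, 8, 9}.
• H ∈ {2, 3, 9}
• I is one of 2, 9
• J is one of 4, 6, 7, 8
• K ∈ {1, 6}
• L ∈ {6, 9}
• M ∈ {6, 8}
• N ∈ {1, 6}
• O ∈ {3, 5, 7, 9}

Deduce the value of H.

K and N between them cover only {1, 6} — a naked pair. Remove those values from J, L, M.
That leaves L = 9. Eliminate 9 elsewhere: H, I, O.
M's domain is down to {8}, so M = 8. Strike 8 from J.
I's domain is down to {2}, so I = 2. Remove 2 from H.
So H = 3.

3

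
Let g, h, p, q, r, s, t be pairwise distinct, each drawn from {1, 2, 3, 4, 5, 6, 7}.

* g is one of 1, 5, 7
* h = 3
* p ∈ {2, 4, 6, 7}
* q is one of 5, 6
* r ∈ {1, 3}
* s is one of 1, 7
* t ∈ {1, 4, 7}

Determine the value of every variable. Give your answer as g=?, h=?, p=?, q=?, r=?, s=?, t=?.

g=5, h=3, p=2, q=6, r=1, s=7, t=4

h has just one choice, so h = 3. Remove 3 from r.
r must be 1 (only option left). Remove 1 from g, s, t.
s must be 7 (only option left). Strike 7 from g, p, t.
t must be 4 (only option left). Eliminate 4 elsewhere: p.
g has just one choice, so g = 5. Strike 5 from q.
q has just one choice, so q = 6. Strike 6 from p.
p's domain is down to {2}, so p = 2.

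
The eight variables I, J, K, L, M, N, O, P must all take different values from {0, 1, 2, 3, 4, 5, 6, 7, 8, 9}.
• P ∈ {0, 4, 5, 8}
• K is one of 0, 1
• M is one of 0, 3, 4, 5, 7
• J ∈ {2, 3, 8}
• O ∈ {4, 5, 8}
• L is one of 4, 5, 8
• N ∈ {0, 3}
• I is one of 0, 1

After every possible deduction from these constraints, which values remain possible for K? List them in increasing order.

The 8 variables together cover exactly {0, 1, 2, 3, 4, 5, 7, 8} — 8 values for 8 variables — and 2 appears only in J's list, so J = 2.
The 7 still-open variables together cover exactly {0, 1, 3, 4, 5, 7, 8} — 7 values for 7 variables — and 7 appears only in M's list, so M = 7.
The 6 still-open variables together cover exactly {0, 1, 3, 4, 5, 8} — 6 values for 6 variables — and 3 appears only in N's list, so N = 3.
The 2 variables I and K are confined to {0, 1}, which locks those values in; drop them from P.
No further eliminations apply; K can still be any of 0, 1.

0, 1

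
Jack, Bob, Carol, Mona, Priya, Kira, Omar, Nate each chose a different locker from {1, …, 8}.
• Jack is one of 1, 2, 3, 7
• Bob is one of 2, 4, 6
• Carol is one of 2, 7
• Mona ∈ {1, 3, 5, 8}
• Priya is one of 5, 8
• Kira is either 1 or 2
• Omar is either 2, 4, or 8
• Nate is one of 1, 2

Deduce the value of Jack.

The 8 variables draw from only 8 values {1, 2, 3, 4, 5, 6, 7, 8}, so each is used; only Bob can be 6, hence Bob = 6.
Among the 7 still-open variables, 4 fits only Omar (and all 7 values in {1, 2, 3, 4, 5, 7, 8} must be used), so Omar = 4.
The 2 variables Kira and Nate are confined to {1, 2}, which locks those values in; drop them from Jack, Carol, Mona.
That leaves Carol = 7. So Jack can't be 7.
So Jack = 3.

3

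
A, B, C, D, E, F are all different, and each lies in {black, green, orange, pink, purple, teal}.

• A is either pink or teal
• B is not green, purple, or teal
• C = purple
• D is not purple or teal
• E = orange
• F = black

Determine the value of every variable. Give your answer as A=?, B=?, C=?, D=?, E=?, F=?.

C has just one choice, so C = purple.
E must be orange (only option left). Strike orange from B, D.
That leaves F = black. Eliminate black elsewhere: B, D.
B has just one choice, so B = pink. Strike pink from A, D.
D must be green (only option left).
A must be teal (only option left).

A=teal, B=pink, C=purple, D=green, E=orange, F=black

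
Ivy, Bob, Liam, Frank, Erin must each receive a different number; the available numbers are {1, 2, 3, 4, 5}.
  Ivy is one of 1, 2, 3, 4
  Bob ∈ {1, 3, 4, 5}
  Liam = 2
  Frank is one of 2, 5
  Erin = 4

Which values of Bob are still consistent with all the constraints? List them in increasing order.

1, 3

Liam must be 2 (only option left). Remove 2 from Ivy, Frank.
Frank's domain is down to {5}, so Frank = 5. Remove 5 from Bob.
Erin's domain is down to {4}, so Erin = 4. Strike 4 from Ivy, Bob.
No further eliminations apply; Bob can still be any of 1, 3.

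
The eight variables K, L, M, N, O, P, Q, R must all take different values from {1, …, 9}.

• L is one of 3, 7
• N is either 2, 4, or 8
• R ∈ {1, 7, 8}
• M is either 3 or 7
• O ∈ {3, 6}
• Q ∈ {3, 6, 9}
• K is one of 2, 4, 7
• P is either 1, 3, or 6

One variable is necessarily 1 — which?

Among the 8 variables, 9 fits only Q (and all 8 values in {1, 2, 3, 4, 6, 7, 8, 9} must be used), so Q = 9.
L and M share exactly the 2 values {3, 7}; by pigeonhole those values go to them, so strike 3, 7 from K, O, P, R.
That leaves O = 6. Remove 6 from P.
So 1 goes to P.

P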